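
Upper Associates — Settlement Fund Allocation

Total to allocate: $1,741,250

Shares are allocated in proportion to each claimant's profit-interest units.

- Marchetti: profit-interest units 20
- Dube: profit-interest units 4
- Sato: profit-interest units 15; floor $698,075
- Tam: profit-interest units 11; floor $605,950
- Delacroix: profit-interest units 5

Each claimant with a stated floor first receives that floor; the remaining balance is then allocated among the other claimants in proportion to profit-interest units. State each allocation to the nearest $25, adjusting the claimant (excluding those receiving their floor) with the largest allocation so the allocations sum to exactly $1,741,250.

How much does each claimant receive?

Guaranteed amounts: Sato $698,075; Tam $605,950. Balance $437,225.
Balance split over remaining profit-interest units 29: Marchetti 301,534.48 → $301,525; Dube 60,306.90 → $60,300; Delacroix 75,383.62 → $75,375.
Rounding difference +$25 applied to Marchetti → $301,550.

Marchetti: $301,550; Dube: $60,300; Sato: $698,075; Tam: $605,950; Delacroix: $75,375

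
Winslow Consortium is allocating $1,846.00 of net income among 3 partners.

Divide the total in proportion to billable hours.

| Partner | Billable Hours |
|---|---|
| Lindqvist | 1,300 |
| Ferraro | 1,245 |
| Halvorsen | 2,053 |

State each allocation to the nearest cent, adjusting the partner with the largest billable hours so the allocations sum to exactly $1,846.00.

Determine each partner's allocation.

Billable hours total: 1,300 + 1,245 + 2,053 = 4,598.
Pro-rata amounts: Lindqvist 521.9226; Ferraro 499.8412; Halvorsen 824.2362.
At nearest cent: Lindqvist $521.92; Ferraro $499.84; Halvorsen $824.24. Sum = $1,846.00.
No rounding difference to absorb.

Lindqvist: $521.92; Ferraro: $499.84; Halvorsen: $824.24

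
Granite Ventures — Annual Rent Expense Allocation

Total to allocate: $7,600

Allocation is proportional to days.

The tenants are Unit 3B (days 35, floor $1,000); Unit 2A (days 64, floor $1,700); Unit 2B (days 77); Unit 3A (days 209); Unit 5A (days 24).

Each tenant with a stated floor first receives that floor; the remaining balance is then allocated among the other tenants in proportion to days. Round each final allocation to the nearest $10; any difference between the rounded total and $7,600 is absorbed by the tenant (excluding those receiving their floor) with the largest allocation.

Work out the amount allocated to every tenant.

Fund the minimums — Unit 3B $1,000; Unit 2A $1,700. Remaining pool $4,900.
Remaining pool split over remaining days 310: Unit 2B 1,217.10 → $1,220; Unit 3A 3,303.55 → $3,300; Unit 5A 379.35 → $380.

Unit 3B: $1,000 | Unit 2A: $1,700 | Unit 2B: $1,220 | Unit 3A: $3,300 | Unit 5A: $380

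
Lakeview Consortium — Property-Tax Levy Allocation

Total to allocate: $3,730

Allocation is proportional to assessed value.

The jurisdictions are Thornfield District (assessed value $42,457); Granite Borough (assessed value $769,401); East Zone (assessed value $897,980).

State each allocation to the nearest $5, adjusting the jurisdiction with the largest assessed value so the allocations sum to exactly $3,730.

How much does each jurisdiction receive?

Assessed value total: 42,457 + 769,401 + 897,980 = 1,709,838.
Unrounded shares: Thornfield District 92.62; Granite Borough 1,678.44; East Zone 1,958.94.
At nearest $5: Thornfield District $95; Granite Borough $1,680; East Zone $1,960. Sum = $3,735.
Difference $3,730 − $3,735 = −$5 applied to largest assessed value (East Zone): East Zone becomes $1,955.

Thornfield District: $95; Granite Borough: $1,680; East Zone: $1,955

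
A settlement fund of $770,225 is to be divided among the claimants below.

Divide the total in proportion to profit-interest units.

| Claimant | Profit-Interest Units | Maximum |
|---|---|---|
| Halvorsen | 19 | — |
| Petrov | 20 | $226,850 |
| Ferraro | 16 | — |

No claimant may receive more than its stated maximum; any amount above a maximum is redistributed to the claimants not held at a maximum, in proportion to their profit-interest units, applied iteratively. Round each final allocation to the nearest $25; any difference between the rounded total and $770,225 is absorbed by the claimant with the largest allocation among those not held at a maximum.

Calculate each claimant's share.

Halvorsen: $294,975 | Petrov: $226,850 | Ferraro: $248,400

Total profit-interest units = 55.
Unconstrained shares: Halvorsen 266,077.73; Petrov 280,081.82; Ferraro 224,065.45.
Capped: Petrov ($226,850); remaining pool $543,375 reallocated over remaining profit-interest units 35.
Remaining shares: Halvorsen 294,975.00 → $294,975; Ferraro 248,400.00 → $248,400.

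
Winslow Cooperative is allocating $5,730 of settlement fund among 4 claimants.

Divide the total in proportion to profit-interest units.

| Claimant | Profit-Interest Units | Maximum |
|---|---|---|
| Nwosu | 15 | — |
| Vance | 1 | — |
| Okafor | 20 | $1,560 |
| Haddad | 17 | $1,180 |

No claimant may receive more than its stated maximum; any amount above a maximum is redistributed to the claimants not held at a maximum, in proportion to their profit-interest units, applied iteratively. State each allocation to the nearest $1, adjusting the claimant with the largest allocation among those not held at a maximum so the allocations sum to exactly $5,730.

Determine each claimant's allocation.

Nwosu: $2,803; Vance: $187; Okafor: $1,560; Haddad: $1,180

Combined profit-interest units = 53.
Proportional shares (ignoring caps): Nwosu 1,621.70; Vance 108.11; Okafor 2,162.26; Haddad 1,837.92.
Capped: Okafor ($1,560), Haddad ($1,180); remaining pool $2,990 reallocated over remaining profit-interest units 16.
Remaining shares: Nwosu 2,803.12 → $2,803; Vance 186.88 → $187.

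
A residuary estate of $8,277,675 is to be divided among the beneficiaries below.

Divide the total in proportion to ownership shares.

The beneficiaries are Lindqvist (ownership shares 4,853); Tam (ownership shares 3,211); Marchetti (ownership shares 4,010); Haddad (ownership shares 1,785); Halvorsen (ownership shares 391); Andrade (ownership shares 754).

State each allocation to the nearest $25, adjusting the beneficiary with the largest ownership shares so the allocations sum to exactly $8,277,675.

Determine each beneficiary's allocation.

Lindqvist: $2,677,400 | Tam: $1,771,500 | Marchetti: $2,212,300 | Haddad: $984,775 | Halvorsen: $215,725 | Andrade: $415,975

Ownership shares total: 4,853 + 3,211 + 4,010 + 1,785 + 391 + 754 = 15,004.
Pro-rata amounts: Lindqvist 2,677,389.81; Tam 1,771,501.89; Marchetti 2,212,308.50; Haddad 984,780.72; Halvorsen 215,713.87; Andrade 415,980.20.
Rounded to nearest $25: Lindqvist $2,677,400; Tam $1,771,500; Marchetti $2,212,300; Haddad $984,775; Halvorsen $215,725; Andrade $415,975. Sum = $8,277,675.
No rounding difference to absorb.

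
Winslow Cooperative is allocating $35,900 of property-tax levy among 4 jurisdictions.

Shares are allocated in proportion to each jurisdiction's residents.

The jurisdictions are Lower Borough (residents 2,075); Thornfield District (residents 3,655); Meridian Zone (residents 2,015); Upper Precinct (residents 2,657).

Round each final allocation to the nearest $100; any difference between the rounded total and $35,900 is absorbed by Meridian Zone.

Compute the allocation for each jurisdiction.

Sum of residents: 10,402.
Raw shares: Lower Borough 2,075/10,402 × $35,900 = 7,161.36; Thornfield District 3,655/10,402 × $35,900 = 12,614.35; Meridian Zone 2,015/10,402 × $35,900 = 6,954.29; Upper Precinct 2,657/10,402 × $35,900 = 9,170.00.
After rounding ($100): Lower Borough $7,200; Thornfield District $12,600; Meridian Zone $7,000; Upper Precinct $9,200. Sum = $36,000.
Difference $35,900 − $36,000 = −$100 applied to Meridian Zone: Meridian Zone becomes $6,900.

Lower Borough: $7,200 · Thornfield District: $12,600 · Meridian Zone: $6,900 · Upper Precinct: $9,200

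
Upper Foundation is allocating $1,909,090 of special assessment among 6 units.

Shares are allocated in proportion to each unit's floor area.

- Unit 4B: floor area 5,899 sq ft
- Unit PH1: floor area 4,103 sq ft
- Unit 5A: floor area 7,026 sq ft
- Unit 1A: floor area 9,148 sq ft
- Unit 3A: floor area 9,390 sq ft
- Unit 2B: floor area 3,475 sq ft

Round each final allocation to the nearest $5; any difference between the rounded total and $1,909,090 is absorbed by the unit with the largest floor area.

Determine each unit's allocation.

Unit 4B: $288,460 · Unit PH1: $200,635 · Unit 5A: $343,570 · Unit 1A: $447,335 · Unit 3A: $459,165 · Unit 2B: $169,925

Sum of floor area: 5,899 + 4,103 + 7,026 + 9,148 + 9,390 + 3,475 = 39,041.
Raw shares: Unit 4B 288,458.85; Unit PH1 200,635.13; Unit 5A 343,568.72; Unit 1A 447,333.71; Unit 3A 459,167.42; Unit 2B 169,926.17.
Rounded to nearest $5: Unit 4B $288,460; Unit PH1 $200,635; Unit 5A $343,570; Unit 1A $447,335; Unit 3A $459,165; Unit 2B $169,925. Sum = $1,909,090.
Rounded total matches; no reconciliation needed.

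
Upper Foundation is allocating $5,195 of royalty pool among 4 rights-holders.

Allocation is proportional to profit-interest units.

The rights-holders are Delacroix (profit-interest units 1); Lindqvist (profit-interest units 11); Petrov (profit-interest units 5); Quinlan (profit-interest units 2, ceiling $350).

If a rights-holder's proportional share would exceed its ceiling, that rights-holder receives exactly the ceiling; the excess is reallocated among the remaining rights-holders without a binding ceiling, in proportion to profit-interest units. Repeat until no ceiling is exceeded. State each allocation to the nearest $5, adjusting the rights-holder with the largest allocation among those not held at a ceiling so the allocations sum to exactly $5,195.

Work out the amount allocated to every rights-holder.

Combined profit-interest units = 19.
Pro-rata shares before constraints: Delacroix 273.42; Lindqvist 3,007.63; Petrov 1,367.11; Quinlan 546.84.
Cap binds for Quinlan ($350); remaining pool $4,845 reallocated over remaining profit-interest units 17.
Remaining shares: Delacroix 285.00 → $285; Lindqvist 3,135.00 → $3,135; Petrov 1,425.00 → $1,425.

Delacroix: $285 | Lindqvist: $3,135 | Petrov: $1,425 | Quinlan: $350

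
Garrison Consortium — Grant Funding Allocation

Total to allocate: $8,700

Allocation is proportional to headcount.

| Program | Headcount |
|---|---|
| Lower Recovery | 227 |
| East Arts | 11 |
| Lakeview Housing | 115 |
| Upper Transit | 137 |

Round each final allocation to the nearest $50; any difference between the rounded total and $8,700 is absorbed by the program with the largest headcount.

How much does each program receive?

Combined headcount = 490.
Proportional shares: Lower Recovery 227/490 × $8,700 = 4,030.41; East Arts 11/490 × $8,700 = 195.31; Lakeview Housing 115/490 × $8,700 = 2,041.84; Upper Transit 137/490 × $8,700 = 2,432.45.
After rounding ($50): Lower Recovery $4,050; East Arts $200; Lakeview Housing $2,050; Upper Transit $2,450. Sum = $8,750.
Difference $8,700 − $8,750 = −$50 applied to largest headcount (Lower Recovery): Lower Recovery becomes $4,000.

Lower Recovery: $4,000 | East Arts: $200 | Lakeview Housing: $2,050 | Upper Transit: $2,450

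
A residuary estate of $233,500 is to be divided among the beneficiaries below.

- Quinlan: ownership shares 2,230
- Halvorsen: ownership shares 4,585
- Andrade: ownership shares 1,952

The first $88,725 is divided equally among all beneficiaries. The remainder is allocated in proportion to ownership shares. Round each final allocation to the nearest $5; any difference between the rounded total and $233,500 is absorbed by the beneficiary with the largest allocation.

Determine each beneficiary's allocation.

Quinlan: $66,400 | Halvorsen: $105,290 | Andrade: $61,810

Equal tier: $88,725 ÷ 3 = $29,575 apiece.
Remainder $144,775 by ownership shares (total 8,767): Quinlan 36,825.40 → $36,825; Halvorsen 75,715.00 → $75,715; Andrade 32,234.61 → $32,235.
Totals: Quinlan $29,575 + $36,825 = $66,400; Halvorsen $29,575 + $75,715 = $105,290; Andrade $29,575 + $32,235 = $61,810.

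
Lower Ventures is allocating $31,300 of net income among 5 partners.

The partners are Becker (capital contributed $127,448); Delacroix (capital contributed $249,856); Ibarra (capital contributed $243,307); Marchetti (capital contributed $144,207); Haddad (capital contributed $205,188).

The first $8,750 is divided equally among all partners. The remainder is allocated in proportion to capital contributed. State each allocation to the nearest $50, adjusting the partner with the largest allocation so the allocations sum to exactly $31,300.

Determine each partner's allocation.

Becker: $4,700 | Delacroix: $7,600 | Ibarra: $7,400 | Marchetti: $5,100 | Haddad: $6,500

First tranche $8,750 split equally: $1,750 each.
Remainder $22,550 by capital contributed (total 970,006): Becker 2,962.82 → $2,950; Delacroix 5,808.47 → $5,800; Ibarra 5,656.23 → $5,650; Marchetti 3,352.42 → $3,350; Haddad 4,770.06 → $4,750.
Rounding difference +$50 on remainder applied to Delacroix.
Totals: Becker $1,750 + $2,950 = $4,700; Delacroix $1,750 + $5,850 = $7,600; Ibarra $1,750 + $5,650 = $7,400; Marchetti $1,750 + $3,350 = $5,100; Haddad $1,750 + $4,750 = $6,500.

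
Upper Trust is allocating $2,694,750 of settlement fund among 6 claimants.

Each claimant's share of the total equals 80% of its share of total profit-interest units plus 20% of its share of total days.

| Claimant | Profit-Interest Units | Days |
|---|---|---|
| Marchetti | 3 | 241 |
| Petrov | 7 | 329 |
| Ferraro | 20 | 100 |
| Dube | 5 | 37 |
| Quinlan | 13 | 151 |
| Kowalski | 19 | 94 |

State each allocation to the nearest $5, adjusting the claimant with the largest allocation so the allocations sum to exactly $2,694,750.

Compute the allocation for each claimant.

Marchetti: $232,965; Petrov: $411,490; Ferraro: $700,135; Dube: $181,825; Quinlan: $503,775; Kowalski: $664,560

Totals — profit-interest units 67, days 952.
Composite weights (80% profit-interest units + 20% days): Marchetti 0.0865; Petrov 0.1527; Ferraro 0.2598; Dube 0.0675; Quinlan 0.1869; Kowalski 0.2466.
Unrounded shares: Marchetti 232,964.23; Petrov 411,487.62; Ferraro 700,134.78; Dube 181,827.18; Quinlan 503,774.27; Kowalski 664,561.92.
Rounded to nearest $5: Marchetti $232,965; Petrov $411,490; Ferraro $700,135; Dube $181,825; Quinlan $503,775; Kowalski $664,560. Sum = $2,694,750.
No rounding difference to absorb.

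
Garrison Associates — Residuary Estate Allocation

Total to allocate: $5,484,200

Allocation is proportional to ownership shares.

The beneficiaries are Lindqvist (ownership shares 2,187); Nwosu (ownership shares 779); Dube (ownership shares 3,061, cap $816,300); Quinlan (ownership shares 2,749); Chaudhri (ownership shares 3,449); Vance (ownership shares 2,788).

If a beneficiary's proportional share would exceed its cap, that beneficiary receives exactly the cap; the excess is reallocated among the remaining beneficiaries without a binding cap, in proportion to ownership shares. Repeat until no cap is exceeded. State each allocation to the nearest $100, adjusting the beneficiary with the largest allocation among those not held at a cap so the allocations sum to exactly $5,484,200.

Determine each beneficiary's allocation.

Lindqvist: $854,100 · Nwosu: $304,200 · Dube: $816,300 · Quinlan: $1,073,600 · Chaudhri: $1,347,100 · Vance: $1,088,900

Ownership shares total: 15,013.
Pro-rata shares before constraints: Lindqvist 798,903.98; Nwosu 284,566.16; Dube 1,118,173.33; Quinlan 1,004,200.75; Chaudhri 1,259,908.47; Vance 1,018,447.32.
Capped: Dube ($816,300); remaining pool $4,667,900 reallocated over remaining ownership shares 11,952.
Remaining shares: Lindqvist 854,141.34 → $854,100; Nwosu 304,241.47 → $304,200; Quinlan 1,073,632.62 → $1,073,600; Chaudhri 1,347,020.34 → $1,347,000; Vance 1,088,864.22 → $1,088,900.
Rounding difference +$100 applied to Chaudhri → $1,347,100.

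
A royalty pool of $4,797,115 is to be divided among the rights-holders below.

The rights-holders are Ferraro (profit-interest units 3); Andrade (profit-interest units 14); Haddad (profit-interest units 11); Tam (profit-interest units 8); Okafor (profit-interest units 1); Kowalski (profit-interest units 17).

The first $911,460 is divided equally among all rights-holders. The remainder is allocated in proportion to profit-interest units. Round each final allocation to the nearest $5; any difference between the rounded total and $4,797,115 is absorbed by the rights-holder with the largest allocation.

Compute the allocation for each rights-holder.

$911,460 shared equally gives $151,910 per rights-holder.
Remainder $3,885,655 by profit-interest units (total 54): Ferraro 215,869.72 → $215,870; Andrade 1,007,392.04 → $1,007,390; Haddad 791,522.31 → $791,520; Tam 575,652.59 → $575,655; Okafor 71,956.57 → $71,955; Kowalski 1,223,261.76 → $1,223,260.
Rounding difference +$5 on remainder applied to Kowalski.
Totals: Ferraro $151,910 + $215,870 = $367,780; Andrade $151,910 + $1,007,390 = $1,159,300; Haddad $151,910 + $791,520 = $943,430; Tam $151,910 + $575,655 = $727,565; Okafor $151,910 + $71,955 = $223,865; Kowalski $151,910 + $1,223,265 = $1,375,175.

Ferraro: $367,780 · Andrade: $1,159,300 · Haddad: $943,430 · Tam: $727,565 · Okafor: $223,865 · Kowalski: $1,375,175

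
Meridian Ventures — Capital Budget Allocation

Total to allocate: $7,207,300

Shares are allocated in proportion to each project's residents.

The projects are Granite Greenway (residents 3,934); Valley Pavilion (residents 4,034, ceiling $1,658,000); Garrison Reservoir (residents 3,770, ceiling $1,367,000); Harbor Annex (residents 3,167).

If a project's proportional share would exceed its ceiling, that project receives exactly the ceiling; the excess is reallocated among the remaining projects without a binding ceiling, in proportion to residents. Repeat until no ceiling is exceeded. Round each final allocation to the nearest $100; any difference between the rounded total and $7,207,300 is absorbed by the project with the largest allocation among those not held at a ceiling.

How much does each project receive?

Granite Greenway: $2,317,000 · Valley Pavilion: $1,658,000 · Garrison Reservoir: $1,367,000 · Harbor Annex: $1,865,300

Total residents = 14,905.
Unconstrained shares: Granite Greenway 1,902,282.33; Valley Pavilion 1,950,637.25; Garrison Reservoir 1,822,980.28; Harbor Annex 1,531,400.14.
Held at cap: Valley Pavilion ($1,658,000), Garrison Reservoir ($1,367,000); residual $4,182,300 reallocated over remaining residents 7,101.
Shares after redistribution: Granite Greenway 2,317,021.29 → $2,317,000; Harbor Annex 1,865,278.71 → $1,865,300.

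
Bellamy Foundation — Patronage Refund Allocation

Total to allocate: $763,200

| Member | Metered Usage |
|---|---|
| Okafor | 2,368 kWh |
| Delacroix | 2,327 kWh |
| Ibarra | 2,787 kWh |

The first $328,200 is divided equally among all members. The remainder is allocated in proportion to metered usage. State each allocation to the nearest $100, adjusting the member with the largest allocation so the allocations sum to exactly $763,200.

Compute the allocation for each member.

First tranche $328,200 split equally: $109,400 each.
Remainder $435,000 by metered usage (total 7,482): Okafor 137,674.42 → $137,700; Delacroix 135,290.70 → $135,300; Ibarra 162,034.88 → $162,000.
Totals: Okafor $109,400 + $137,700 = $247,100; Delacroix $109,400 + $135,300 = $244,700; Ibarra $109,400 + $162,000 = $271,400.

Okafor: $247,100 · Delacroix: $244,700 · Ibarra: $271,400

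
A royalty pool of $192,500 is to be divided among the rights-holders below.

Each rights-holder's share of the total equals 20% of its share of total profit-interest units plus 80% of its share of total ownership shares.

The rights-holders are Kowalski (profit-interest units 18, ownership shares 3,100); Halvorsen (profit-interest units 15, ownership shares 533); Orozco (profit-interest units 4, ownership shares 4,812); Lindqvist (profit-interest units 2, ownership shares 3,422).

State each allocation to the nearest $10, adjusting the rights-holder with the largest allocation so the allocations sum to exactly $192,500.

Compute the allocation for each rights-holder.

Kowalski: $58,000 | Halvorsen: $21,720 | Orozco: $66,400 | Lindqvist: $46,380

Profit-interest units total 39; ownership shares total 11,867.
Blended shares (20% profit-interest units + 80% ownership shares): Kowalski 0.3013; Halvorsen 0.1129; Orozco 0.3449; Lindqvist 0.2409.
Raw shares: Kowalski 57,998.44; Halvorsen 21,724.52; Orozco 66,394.83; Lindqvist 46,382.21.
After rounding ($10): Kowalski $58,000; Halvorsen $21,720; Orozco $66,390; Lindqvist $46,380. Sum = $192,490.
Difference $192,500 − $192,490 = +$10 applied to largest allocation (Orozco): Orozco becomes $66,400.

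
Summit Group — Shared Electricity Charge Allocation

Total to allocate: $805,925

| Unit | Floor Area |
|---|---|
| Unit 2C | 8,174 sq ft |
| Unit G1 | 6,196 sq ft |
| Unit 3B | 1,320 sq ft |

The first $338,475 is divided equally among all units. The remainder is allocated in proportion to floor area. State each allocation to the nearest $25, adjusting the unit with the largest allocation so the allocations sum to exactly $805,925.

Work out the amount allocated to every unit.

Unit 2C: $356,350 · Unit G1: $297,425 · Unit 3B: $152,150

First tranche $338,475 split equally: $112,825 each.
Remainder $467,450 by floor area (total 15,690): Unit 2C 243,526.85 → $243,525; Unit G1 184,596.57 → $184,600; Unit 3B 39,326.58 → $39,325.
Totals: Unit 2C $112,825 + $243,525 = $356,350; Unit G1 $112,825 + $184,600 = $297,425; Unit 3B $112,825 + $39,325 = $152,150.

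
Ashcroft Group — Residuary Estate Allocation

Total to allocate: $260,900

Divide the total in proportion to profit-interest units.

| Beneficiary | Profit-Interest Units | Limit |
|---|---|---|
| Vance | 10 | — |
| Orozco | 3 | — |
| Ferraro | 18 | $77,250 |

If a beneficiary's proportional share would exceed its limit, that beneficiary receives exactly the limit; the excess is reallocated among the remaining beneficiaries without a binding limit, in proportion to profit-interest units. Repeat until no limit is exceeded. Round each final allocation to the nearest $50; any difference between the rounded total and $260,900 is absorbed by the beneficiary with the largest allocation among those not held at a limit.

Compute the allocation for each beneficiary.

Vance: $141,250 · Orozco: $42,400 · Ferraro: $77,250

Combined profit-interest units = 31.
Unconstrained shares: Vance 84,161.29; Orozco 25,248.39; Ferraro 151,490.32.
Held at cap: Ferraro ($77,250); balance $183,650 reallocated over remaining profit-interest units 13.
Redistributed shares: Vance 141,269.23 → $141,250; Orozco 42,380.77 → $42,400.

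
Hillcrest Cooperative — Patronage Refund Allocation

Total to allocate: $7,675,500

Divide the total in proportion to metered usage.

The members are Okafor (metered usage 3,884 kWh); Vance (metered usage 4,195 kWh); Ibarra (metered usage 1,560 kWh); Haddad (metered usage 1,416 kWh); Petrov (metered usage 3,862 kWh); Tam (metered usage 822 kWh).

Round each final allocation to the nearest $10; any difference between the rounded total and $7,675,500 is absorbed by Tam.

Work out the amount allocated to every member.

Okafor: $1,894,130; Vance: $2,045,790; Ibarra: $760,770; Haddad: $690,550; Petrov: $1,883,400; Tam: $400,860

Sum of metered usage: 15,739.
Pro-rata amounts: Okafor 3,884/15,739 × $7,675,500 = 1,894,125.55; Vance 4,195/15,739 × $7,675,500 = 2,045,792.14; Ibarra 1,560/15,739 × $7,675,500 = 760,771.33; Haddad 1,416/15,739 × $7,675,500 = 690,546.29; Petrov 3,862/15,739 × $7,675,500 = 1,883,396.72; Tam 822/15,739 × $7,675,500 = 400,867.97.
Rounded to nearest $10: Okafor $1,894,130; Vance $2,045,790; Ibarra $760,770; Haddad $690,550; Petrov $1,883,400; Tam $400,870. Sum = $7,675,510.
Difference $7,675,500 − $7,675,510 = −$10 applied to Tam: Tam becomes $400,860.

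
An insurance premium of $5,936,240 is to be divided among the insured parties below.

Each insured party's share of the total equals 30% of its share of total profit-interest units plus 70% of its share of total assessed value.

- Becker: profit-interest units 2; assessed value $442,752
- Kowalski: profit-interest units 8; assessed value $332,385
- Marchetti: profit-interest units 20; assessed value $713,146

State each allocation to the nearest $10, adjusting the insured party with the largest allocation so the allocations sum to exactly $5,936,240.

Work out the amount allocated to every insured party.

Becker: $1,354,910 | Kowalski: $1,402,940 | Marchetti: $3,178,390

Totals — profit-interest units 30, assessed value 1,488,283.
Combined weights (30% profit-interest units + 70% assessed value): Becker 0.2282; Kowalski 0.2363; Marchetti 0.5354.
Unrounded shares: Becker 1,354,912.74; Kowalski 1,402,936.40; Marchetti 3,178,390.86.
At nearest $10: Becker $1,354,910; Kowalski $1,402,940; Marchetti $3,178,390. Sum = $5,936,240.
No rounding difference to absorb.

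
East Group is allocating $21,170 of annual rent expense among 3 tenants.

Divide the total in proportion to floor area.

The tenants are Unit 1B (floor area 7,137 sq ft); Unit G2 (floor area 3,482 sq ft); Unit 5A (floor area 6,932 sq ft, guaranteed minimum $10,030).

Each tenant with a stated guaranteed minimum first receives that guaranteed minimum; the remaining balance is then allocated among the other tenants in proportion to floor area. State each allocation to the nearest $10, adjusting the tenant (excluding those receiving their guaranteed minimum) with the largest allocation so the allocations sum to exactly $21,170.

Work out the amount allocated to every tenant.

Minimums first: Unit 5A $10,030. Residual $11,140.
Residual split over remaining floor area 10,619: Unit 1B 7,487.16 → $7,490; Unit G2 3,652.84 → $3,650.

Unit 1B: $7,490; Unit G2: $3,650; Unit 5A: $10,030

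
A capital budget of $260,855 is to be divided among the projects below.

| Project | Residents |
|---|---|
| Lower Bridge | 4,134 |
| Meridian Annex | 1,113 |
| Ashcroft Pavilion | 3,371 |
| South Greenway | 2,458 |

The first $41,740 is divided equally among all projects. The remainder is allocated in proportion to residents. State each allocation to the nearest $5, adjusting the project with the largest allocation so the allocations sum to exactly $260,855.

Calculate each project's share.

Equal tier: $41,740 ÷ 4 = $10,435 apiece.
Remainder $219,115 by residents (total 11,076): Lower Bridge 81,782.36 → $81,780; Meridian Annex 22,018.33 → $22,020; Ashcroft Pavilion 66,688.03 → $66,690; South Greenway 48,626.28 → $48,625.
Totals: Lower Bridge $10,435 + $81,780 = $92,215; Meridian Annex $10,435 + $22,020 = $32,455; Ashcroft Pavilion $10,435 + $66,690 = $77,125; South Greenway $10,435 + $48,625 = $59,060.

Lower Bridge: $92,215 | Meridian Annex: $32,455 | Ashcroft Pavilion: $77,125 | South Greenway: $59,060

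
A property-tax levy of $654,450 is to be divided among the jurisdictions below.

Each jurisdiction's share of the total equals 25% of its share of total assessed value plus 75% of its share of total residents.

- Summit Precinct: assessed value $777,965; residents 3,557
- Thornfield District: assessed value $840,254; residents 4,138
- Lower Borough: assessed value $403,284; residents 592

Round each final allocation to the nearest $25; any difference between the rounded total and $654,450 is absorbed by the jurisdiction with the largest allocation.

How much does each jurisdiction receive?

Summit Precinct: $273,650; Thornfield District: $313,100; Lower Borough: $67,700

Totals — assessed value 2,021,503, residents 8,287.
Blended shares (25% assessed value + 75% residents): Summit Precinct 0.4181; Thornfield District 0.4784; Lower Borough 0.1035.
Raw shares: Summit Precinct 273,645.89; Thornfield District 313,099.84; Lower Borough 67,704.27.
After rounding ($25): Summit Precinct $273,650; Thornfield District $313,100; Lower Borough $67,700. Sum = $654,450.
Rounded total matches; no reconciliation needed.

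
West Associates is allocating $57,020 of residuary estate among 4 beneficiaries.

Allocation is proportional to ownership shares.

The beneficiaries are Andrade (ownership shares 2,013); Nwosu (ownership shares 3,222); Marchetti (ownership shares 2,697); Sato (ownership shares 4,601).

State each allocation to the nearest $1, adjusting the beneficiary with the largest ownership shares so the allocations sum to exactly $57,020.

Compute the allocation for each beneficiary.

Andrade: $9,158 | Nwosu: $14,659 | Marchetti: $12,270 | Sato: $20,933

Ownership shares total: 2,013 + 3,222 + 2,697 + 4,601 = 12,533.
Unrounded shares: Andrade 9,158.32; Nwosu 14,658.78; Marchetti 12,270.24; Sato 20,932.66.
Rounded to nearest $1: Andrade $9,158; Nwosu $14,659; Marchetti $12,270; Sato $20,933. Sum = $57,020.
Rounded total matches; no reconciliation needed.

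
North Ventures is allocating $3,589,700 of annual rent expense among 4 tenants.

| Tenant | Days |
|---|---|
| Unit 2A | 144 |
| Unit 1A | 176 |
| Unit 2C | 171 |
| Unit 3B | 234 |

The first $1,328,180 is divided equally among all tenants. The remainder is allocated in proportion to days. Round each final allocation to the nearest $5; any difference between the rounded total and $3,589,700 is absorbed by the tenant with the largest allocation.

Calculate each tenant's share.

First tranche $1,328,180 split equally: $332,045 each.
Remainder $2,261,520 by days (total 725): Unit 2A 449,184.66 → $449,185; Unit 1A 549,003.48 → $549,005; Unit 2C 533,406.79 → $533,405; Unit 3B 729,925.08 → $729,925.
Totals: Unit 2A $332,045 + $449,185 = $781,230; Unit 1A $332,045 + $549,005 = $881,050; Unit 2C $332,045 + $533,405 = $865,450; Unit 3B $332,045 + $729,925 = $1,061,970.

Unit 2A: $781,230; Unit 1A: $881,050; Unit 2C: $865,450; Unit 3B: $1,061,970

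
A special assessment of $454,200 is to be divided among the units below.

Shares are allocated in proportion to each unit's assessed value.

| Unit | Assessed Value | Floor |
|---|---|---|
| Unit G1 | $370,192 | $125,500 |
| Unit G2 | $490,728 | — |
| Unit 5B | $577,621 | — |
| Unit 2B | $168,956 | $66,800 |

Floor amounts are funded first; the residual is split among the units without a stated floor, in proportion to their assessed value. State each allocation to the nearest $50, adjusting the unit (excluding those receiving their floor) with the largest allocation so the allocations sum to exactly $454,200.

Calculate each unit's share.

Minimums first: Unit G1 $125,500; Unit 2B $66,800. Balance $261,900.
Balance split over remaining assessed value 1,068,349: Unit G2 120,299.32 → $120,300; Unit 5B 141,600.68 → $141,600.

Unit G1: $125,500 · Unit G2: $120,300 · Unit 5B: $141,600 · Unit 2B: $66,800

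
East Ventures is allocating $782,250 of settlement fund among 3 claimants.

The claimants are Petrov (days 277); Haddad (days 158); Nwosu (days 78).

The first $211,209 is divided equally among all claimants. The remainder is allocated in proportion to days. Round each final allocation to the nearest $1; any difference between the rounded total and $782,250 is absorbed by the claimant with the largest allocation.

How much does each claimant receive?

$211,209 shared equally gives $70,403 per claimant.
Remainder $571,041 by days (total 513): Petrov 308,339.88 → $308,340; Haddad 175,876.18 → $175,876; Nwosu 86,824.95 → $86,825.
Totals: Petrov $70,403 + $308,340 = $378,743; Haddad $70,403 + $175,876 = $246,279; Nwosu $70,403 + $86,825 = $157,228.

Petrov: $378,743 | Haddad: $246,279 | Nwosu: $157,228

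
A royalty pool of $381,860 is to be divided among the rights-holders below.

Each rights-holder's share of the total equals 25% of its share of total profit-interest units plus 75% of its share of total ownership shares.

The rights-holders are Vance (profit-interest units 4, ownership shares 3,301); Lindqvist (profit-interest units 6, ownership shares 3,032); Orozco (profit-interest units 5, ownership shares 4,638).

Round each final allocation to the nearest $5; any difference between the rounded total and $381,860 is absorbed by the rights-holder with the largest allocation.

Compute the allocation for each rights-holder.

Totals — profit-interest units 15, ownership shares 10,971.
Composite weights (25% profit-interest units + 75% ownership shares): Vance 0.2923; Lindqvist 0.3073; Orozco 0.4004.
Unrounded shares: Vance 111,629.05; Lindqvist 117,335.54; Orozco 152,895.41.
At nearest $5: Vance $111,630; Lindqvist $117,335; Orozco $152,895. Sum = $381,860.
No rounding difference to absorb.

Vance: $111,630 | Lindqvist: $117,335 | Orozco: $152,895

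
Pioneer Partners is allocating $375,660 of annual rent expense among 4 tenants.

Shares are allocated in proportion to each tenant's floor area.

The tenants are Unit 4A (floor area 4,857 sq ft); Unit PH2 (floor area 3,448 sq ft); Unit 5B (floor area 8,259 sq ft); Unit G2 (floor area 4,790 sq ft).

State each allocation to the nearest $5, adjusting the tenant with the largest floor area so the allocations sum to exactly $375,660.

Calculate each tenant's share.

Unit 4A: $85,445 | Unit PH2: $60,655 | Unit 5B: $145,295 | Unit G2: $84,265

Floor area total: 21,354.
Unrounded shares: Unit 4A 4,857/21,354 × $375,660 = 85,444.44; Unit PH2 3,448/21,354 × $375,660 = 60,657.29; Unit 5B 8,259/21,354 × $375,660 = 145,292.495; Unit G2 4,790/21,354 × $375,660 = 84,265.78.
After rounding ($5): Unit 4A $85,445; Unit PH2 $60,655; Unit 5B $145,290; Unit G2 $84,265. Sum = $375,655.
Difference $375,660 − $375,655 = +$5 applied to largest floor area (Unit 5B): Unit 5B becomes $145,295.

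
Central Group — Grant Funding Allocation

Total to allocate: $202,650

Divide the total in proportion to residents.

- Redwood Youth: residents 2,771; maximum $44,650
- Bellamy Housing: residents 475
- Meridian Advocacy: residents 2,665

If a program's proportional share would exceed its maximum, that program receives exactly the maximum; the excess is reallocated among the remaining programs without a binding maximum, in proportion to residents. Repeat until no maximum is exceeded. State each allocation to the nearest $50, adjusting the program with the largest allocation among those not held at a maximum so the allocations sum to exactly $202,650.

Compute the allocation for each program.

Sum of residents: 5,911.
Unconstrained shares: Redwood Youth 94,999.69; Bellamy Housing 16,284.68; Meridian Advocacy 91,365.63.
Held at cap: Redwood Youth ($44,650); residual $158,000 reallocated over remaining residents 3,140.
Remaining shares: Bellamy Housing 23,901.27 → $23,900; Meridian Advocacy 134,098.73 → $134,100.

Redwood Youth: $44,650; Bellamy Housing: $23,900; Meridian Advocacy: $134,100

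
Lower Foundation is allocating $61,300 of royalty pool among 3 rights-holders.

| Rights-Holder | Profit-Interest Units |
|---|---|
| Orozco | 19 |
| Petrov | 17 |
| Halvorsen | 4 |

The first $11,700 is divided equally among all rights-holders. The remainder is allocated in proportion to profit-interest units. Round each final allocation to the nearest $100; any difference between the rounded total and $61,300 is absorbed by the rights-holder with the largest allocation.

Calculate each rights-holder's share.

$11,700 shared equally gives $3,900 per rights-holder.
Remainder $49,600 by profit-interest units (total 40): Orozco 23,560.00 → $23,600; Petrov 21,080.00 → $21,100; Halvorsen 4,960.00 → $5,000.
Rounding difference −$100 on remainder applied to Orozco.
Totals: Orozco $3,900 + $23,500 = $27,400; Petrov $3,900 + $21,100 = $25,000; Halvorsen $3,900 + $5,000 = $8,900.

Orozco: $27,400 · Petrov: $25,000 · Halvorsen: $8,900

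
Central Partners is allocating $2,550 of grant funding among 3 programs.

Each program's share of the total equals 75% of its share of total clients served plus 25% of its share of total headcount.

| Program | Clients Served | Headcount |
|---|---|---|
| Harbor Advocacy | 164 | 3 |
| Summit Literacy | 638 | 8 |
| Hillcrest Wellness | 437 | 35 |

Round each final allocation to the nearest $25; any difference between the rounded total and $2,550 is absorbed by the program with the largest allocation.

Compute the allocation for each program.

Harbor Advocacy: $300; Summit Literacy: $1,100; Hillcrest Wellness: $1,150

Clients served total 1,239; headcount total 46.
Blended shares (75% clients served + 25% headcount): Harbor Advocacy 0.1156; Summit Literacy 0.4297; Hillcrest Wellness 0.4547.
Pro-rata amounts: Harbor Advocacy 294.72; Summit Literacy 1,095.68; Hillcrest Wellness 1,159.60.
Rounded to nearest $25: Harbor Advocacy $300; Summit Literacy $1,100; Hillcrest Wellness $1,150. Sum = $2,550.
No rounding difference to absorb.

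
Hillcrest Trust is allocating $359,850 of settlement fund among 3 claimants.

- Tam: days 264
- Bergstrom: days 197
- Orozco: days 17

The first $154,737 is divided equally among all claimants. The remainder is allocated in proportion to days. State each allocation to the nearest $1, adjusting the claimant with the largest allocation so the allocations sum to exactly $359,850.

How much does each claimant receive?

Tam: $164,863 | Bergstrom: $136,113 | Orozco: $58,874

Equal tier: $154,737 ÷ 3 = $51,579 apiece.
Remainder $205,113 by days (total 478): Tam 113,284.17 → $113,284; Bergstrom 84,534.02 → $84,534; Orozco 7,294.81 → $7,295.
Totals: Tam $51,579 + $113,284 = $164,863; Bergstrom $51,579 + $84,534 = $136,113; Orozco $51,579 + $7,295 = $58,874.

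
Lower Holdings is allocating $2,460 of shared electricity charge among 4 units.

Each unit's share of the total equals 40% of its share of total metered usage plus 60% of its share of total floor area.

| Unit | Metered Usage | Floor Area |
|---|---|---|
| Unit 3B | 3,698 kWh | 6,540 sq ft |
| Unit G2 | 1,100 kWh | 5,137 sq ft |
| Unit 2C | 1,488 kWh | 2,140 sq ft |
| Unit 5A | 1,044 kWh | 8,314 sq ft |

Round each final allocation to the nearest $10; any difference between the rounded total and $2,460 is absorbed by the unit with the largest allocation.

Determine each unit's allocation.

Metered usage total 7,330; floor area total 22,131.
Composite weights (40% metered usage + 60% floor area): Unit 3B 0.3791; Unit G2 0.1993; Unit 2C 0.1392; Unit 5A 0.2824.
Unrounded shares: Unit 3B 932.61; Unit G2 490.27; Unit 2C 342.48; Unit 5A 694.64.
After rounding ($10): Unit 3B $930; Unit G2 $490; Unit 2C $340; Unit 5A $690. Sum = $2,450.
Difference $2,460 − $2,450 = +$10 applied to largest allocation (Unit 3B): Unit 3B becomes $940.

Unit 3B: $940 · Unit G2: $490 · Unit 2C: $340 · Unit 5A: $690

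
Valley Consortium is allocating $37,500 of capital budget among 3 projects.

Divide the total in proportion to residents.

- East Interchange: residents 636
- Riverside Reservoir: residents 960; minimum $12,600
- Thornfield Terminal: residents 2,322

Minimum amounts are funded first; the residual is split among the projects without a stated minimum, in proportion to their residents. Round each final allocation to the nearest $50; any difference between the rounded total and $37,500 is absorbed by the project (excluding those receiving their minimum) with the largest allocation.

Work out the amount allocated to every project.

East Interchange: $5,350; Riverside Reservoir: $12,600; Thornfield Terminal: $19,550

Minimums first: Riverside Reservoir $12,600. Residual $24,900.
Residual split over remaining residents 2,958: East Interchange 5,353.75 → $5,350; Thornfield Terminal 19,546.25 → $19,550.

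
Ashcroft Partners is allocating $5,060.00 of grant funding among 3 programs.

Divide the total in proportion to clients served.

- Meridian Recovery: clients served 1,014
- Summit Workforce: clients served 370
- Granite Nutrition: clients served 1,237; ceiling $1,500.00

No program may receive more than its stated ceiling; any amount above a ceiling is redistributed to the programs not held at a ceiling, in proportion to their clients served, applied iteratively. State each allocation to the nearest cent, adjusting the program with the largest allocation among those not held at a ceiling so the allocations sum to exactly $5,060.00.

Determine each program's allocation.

Meridian Recovery: $2,608.27; Summit Workforce: $951.73; Granite Nutrition: $1,500.00

Sum of clients served: 2,621.
Unconstrained shares: Meridian Recovery 1,957.5887; Summit Workforce 714.3075; Granite Nutrition 2,388.1038.
Held at cap: Granite Nutrition ($1,500.00); remaining pool $3,560.00 reallocated over remaining clients served 1,384.
Redistributed shares: Meridian Recovery 2,608.2659 → $2,608.27; Summit Workforce 951.7341 → $951.73.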